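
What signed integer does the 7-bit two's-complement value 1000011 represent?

MSB is 1, so the value is negative.
Invert: 0111100. Add 1: 0111101 = 61. So the value is −61.

-61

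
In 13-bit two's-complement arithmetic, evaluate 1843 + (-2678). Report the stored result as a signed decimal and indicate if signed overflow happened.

-835; no overflow

1843 → 0011100110011
-2678 → 1010110001010
  0011100110011
+ 1010110001010
= 1110010111101
Result 1110010111101: MSB = 1 → 7357 − 8192 = -835.
Addends have opposite signs, so signed overflow cannot occur.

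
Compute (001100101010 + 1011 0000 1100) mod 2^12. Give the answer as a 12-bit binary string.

111000110110

  001100101010
+ 101100001100
= 111000110110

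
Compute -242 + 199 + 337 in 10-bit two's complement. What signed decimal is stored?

-242 + 199 = -43 (1111010101)
-43 + 337 = 294 (0100100110)

294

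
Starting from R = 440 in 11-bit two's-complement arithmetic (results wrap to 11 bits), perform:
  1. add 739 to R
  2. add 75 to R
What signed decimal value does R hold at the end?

-794

Start: R = 440 = 00110111000.
R = 440 + 739 = 1179; wraps to -869 = 10010011011
R = -869 + 75 = -794 = 10011100110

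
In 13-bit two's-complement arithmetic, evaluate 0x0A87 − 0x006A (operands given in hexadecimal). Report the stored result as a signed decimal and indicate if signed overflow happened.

2589; no overflow

0x0A87 = 0101010000111 = 2695 (signed)
0x006A = 0000001101010 = 106 (signed)
Subtract via negate-and-add: invert 0000001101010 + 1 = 1111110010110 (i.e. -106).
  0101010000111
+ 1111110010110
= 0101000011101  (discard carry-out 1)
Result 0101000011101: MSB = 0 → value 2589.
Addends (after negating the subtrahend) have opposite signs, so signed overflow cannot occur.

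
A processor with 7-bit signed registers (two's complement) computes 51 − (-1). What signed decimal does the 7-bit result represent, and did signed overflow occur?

52; no overflow

51 → 0110011
-1 → 1111111
Subtract via negate-and-add: invert 1111111 + 1 = 0000001 (i.e. 1).
  0110011
+ 0000001
= 0110100
Result 0110100: MSB = 0 → value 52.
Both addends (after negating the subtrahend) are non-negative and so is the stored result: no signed overflow.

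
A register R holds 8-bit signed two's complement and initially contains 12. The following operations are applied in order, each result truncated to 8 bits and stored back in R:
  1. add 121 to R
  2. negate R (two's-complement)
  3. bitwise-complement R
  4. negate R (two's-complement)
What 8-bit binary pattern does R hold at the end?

01111100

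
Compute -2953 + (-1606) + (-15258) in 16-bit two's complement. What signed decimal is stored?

-19817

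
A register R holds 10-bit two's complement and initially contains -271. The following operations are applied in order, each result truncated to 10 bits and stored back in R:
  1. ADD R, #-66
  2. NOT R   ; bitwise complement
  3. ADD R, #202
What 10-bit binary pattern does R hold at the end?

1000011010

Start: R = -271 = 1011110001.
R = -271 + (-66) = -337 = 1010101111
R = NOT 1010101111 = 0101010000 = 336
R = 336 + 202 = 538; wraps to -486 = 1000011010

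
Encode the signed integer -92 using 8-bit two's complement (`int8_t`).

10100100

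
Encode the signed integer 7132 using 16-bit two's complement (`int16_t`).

0001101111011100

7132 is non-negative, so write it directly in 16 bits: 0001101111011100.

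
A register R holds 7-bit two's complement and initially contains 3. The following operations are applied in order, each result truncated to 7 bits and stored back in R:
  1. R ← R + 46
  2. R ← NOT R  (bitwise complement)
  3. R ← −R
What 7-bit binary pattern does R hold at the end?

0110010

Start: R = 3 = 0000011.
R = 3 + 46 = 49 = 0110001
R = NOT 0110001 = 1001110 = -50
R = −(-50) = 50 = 0110010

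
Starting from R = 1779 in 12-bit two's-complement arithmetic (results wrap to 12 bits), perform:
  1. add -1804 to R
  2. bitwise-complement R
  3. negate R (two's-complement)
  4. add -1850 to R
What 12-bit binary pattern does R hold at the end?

100010101110

Start: R = 1779 = 011011110011.
R = 1779 + (-1804) = -25 = 111111100111
R = NOT 111111100111 = 000000011000 = 24
R = −(24) = -24 = 111111101000
R = -24 + (-1850) = -1874 = 100010101110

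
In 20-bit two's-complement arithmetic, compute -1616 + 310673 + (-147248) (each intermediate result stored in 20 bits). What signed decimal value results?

161809

-1616 + 310673 = 309057 (01001011011101000001)
309057 + (-147248) = 161809 (00100111100000010001)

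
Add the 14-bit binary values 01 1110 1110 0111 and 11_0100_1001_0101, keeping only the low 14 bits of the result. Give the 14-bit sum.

01001101111100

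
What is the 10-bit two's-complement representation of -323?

|-323| = 323 = 0101000011 in 10 bits.
Invert the bits: 1010111100. Add 1: 1010111101.

1010111101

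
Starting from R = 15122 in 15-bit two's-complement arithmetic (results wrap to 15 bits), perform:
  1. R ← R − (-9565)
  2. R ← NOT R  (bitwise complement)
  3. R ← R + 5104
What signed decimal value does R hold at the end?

13184

Start: R = 15122 = 011101100010010.
R = 15122 − (-9565) = 24687; wraps to -8081 = 110000001101111
R = NOT 110000001101111 = 001111110010000 = 8080
R = 8080 + 5104 = 13184 = 011001110000000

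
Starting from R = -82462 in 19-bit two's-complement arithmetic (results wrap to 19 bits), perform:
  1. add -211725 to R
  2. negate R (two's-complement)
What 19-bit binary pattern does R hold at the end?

1000111110100101011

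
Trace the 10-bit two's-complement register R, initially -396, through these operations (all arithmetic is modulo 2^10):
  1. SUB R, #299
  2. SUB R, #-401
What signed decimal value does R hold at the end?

-294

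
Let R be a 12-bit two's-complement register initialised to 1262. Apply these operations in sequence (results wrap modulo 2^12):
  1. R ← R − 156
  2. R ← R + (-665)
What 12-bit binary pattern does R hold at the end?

Start: R = 1262 = 010011101110.
R = 1262 − 156 = 1106 = 010001010010
R = 1106 + (-665) = 441 = 000110111001

000110111001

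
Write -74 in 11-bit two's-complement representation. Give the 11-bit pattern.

|-74| = 74 = 00001001010 in 11 bits.
Invert the bits: 11110110101. Add 1: 11110110110.
Check: 11110110110 reads as 1974 − 2048 = -74.

11110110110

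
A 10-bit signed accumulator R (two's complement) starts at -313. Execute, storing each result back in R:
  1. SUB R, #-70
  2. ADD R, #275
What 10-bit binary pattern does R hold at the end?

Start: R = -313 = 1011000111.
R = -313 − (-70) = -243 = 1100001101
R = -243 + 275 = 32 = 0000100000

0000100000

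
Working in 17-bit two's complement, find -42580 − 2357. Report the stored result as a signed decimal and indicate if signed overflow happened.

-42580 → 10101100110101100
2357 → 00000100100110101
Subtract via negate-and-add: invert 00000100100110101 + 1 = 11111011011001011 (i.e. -2357).
  10101100110101100
+ 11111011011001011
= 10101000001110111  (discard carry-out 1)
Result 10101000001110111: MSB = 1 → 86135 − 131072 = -44937.
Both addends (after negating the subtrahend) are negative and so is the stored result: no signed overflow.

-44937; no overflow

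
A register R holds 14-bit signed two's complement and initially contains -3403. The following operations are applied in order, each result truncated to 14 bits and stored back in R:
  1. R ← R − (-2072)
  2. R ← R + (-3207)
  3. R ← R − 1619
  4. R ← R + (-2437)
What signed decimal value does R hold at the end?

Start: R = -3403 = 11001010110101.
R = -3403 − (-2072) = -1331 = 11101011001101
R = -1331 + (-3207) = -4538 = 10111001000110
R = -4538 − 1619 = -6157 = 10011111110011
R = -6157 + (-2437) = -8594; wraps to 7790 = 01111001101110

7790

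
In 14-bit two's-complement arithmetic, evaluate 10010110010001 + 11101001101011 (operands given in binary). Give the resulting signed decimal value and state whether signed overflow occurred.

8188; overflow

10010110010001 = -6767 (signed)
11101001101011 = -1429 (signed)
  10010110010001
+ 11101001101011
= 01111111111100  (discard carry-out 1)
Result 01111111111100: MSB = 0 → value 8188.
Both addends are negative but the stored result is non-negative: signed overflow. The true value -6767 + (-1429) = -8196 lies outside [-8192, 8191].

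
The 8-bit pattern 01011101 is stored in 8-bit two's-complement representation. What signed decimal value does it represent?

93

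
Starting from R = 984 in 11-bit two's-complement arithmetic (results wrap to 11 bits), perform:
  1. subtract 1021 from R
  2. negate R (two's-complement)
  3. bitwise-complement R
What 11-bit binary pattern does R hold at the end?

Start: R = 984 = 01111011000.
R = 984 − 1021 = -37 = 11111011011
R = −(-37) = 37 = 00000100101
R = NOT 00000100101 = 11111011010 = -38

11111011010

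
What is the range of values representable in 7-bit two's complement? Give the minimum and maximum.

min = -64, max = 63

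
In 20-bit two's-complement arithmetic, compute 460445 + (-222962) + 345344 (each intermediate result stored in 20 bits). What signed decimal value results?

-465749

460445 + (-222962) = 237483 (00111001111110101011)
237483 + 345344 = 582827 → wraps to -465749 (10001110010010101011)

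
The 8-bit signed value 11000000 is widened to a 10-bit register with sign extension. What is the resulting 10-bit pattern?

1111000000

MSB of 11000000 is 1; replicate it into the new high bits.
11|11000000 → 1111000000 (still -64).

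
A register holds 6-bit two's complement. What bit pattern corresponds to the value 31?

011111

31 is non-negative, so write it directly in 6 bits: 011111.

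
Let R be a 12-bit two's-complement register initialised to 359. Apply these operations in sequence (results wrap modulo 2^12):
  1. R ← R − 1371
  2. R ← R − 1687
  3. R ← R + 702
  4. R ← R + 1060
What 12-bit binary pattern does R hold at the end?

110001010111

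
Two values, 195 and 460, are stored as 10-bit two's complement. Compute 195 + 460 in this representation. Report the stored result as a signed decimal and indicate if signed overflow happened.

195 → 0011000011
460 → 0111001100
  0011000011
+ 0111001100
= 1010001111
Result 1010001111: MSB = 1 → 655 − 1024 = -369.
Both addends are non-negative but the stored result is negative: signed overflow. The true value 195 + 460 = 655 lies outside [-512, 511].

-369; overflow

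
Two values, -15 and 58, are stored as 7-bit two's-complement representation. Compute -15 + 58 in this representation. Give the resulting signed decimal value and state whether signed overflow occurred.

43; no overflow

-15 → 1110001
58 → 0111010
  1110001
+ 0111010
= 0101011  (discard carry-out 1)
Result 0101011: MSB = 0 → value 43.
Addends have opposite signs, so signed overflow cannot occur.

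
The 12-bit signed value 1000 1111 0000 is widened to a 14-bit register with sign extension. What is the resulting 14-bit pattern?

11100011110000

MSB of 100011110000 is 1; replicate it into the new high bits.
11|100011110000 → 11100011110000 (still -1808).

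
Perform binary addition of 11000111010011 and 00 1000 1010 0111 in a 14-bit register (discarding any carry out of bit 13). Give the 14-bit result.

11101001111010

  11000111010011
+ 00100010100111
= 11101001111010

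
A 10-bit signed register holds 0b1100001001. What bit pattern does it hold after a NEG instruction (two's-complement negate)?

Invert: 0011110110. Add 1: 0011110111.
Check: 1100001001 = -247, 0011110111 = 247.

0011110111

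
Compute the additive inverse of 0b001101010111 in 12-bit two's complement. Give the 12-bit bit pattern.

Invert: 110010101000. Add 1: 110010101001.

110010101001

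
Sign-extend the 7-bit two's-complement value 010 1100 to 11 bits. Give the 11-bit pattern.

MSB of 0101100 is 0; replicate it into the new high bits.
0000|0101100 → 00000101100 (still 44).

00000101100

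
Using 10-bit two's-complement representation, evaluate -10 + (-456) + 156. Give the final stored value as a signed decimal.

-310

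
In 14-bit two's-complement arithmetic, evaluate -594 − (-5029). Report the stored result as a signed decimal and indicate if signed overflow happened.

-594 → 11110110101110
-5029 → 10110001011011
Subtract via negate-and-add: invert 10110001011011 + 1 = 01001110100101 (i.e. 5029).
  11110110101110
+ 01001110100101
= 01000101010011  (discard carry-out 1)
Result 01000101010011: MSB = 0 → value 4435.
Addends (after negating the subtrahend) have opposite signs, so signed overflow cannot occur.

4435; no overflow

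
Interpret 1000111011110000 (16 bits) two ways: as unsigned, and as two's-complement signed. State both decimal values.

unsigned = 36592, signed = -28944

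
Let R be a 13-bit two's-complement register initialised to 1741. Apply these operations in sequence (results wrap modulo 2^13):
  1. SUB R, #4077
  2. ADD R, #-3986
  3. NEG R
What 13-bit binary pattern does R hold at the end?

Start: R = 1741 = 0011011001101.
R = 1741 − 4077 = -2336 = 1011011100000
R = -2336 + (-3986) = -6322; wraps to 1870 = 0011101001110
R = −(1870) = -1870 = 1100010110010

1100010110010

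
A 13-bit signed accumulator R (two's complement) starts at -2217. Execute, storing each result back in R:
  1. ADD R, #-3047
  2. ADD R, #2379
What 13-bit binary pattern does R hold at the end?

1010010111011

Start: R = -2217 = 1011101010111.
R = -2217 + (-3047) = -5264; wraps to 2928 = 0101101110000
R = 2928 + 2379 = 5307; wraps to -2885 = 1010010111011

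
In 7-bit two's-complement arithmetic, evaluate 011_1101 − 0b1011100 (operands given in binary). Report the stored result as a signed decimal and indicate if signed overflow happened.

011_1101 → 0111101 = 61 (signed)
0b1011100 → 1011100 = -36 (signed)
Subtract via negate-and-add: invert 1011100 + 1 = 0100100 (i.e. 36).
  0111101
+ 0100100
= 1100001
Result 1100001: MSB = 1 → 97 − 128 = -31.
Both addends (after negating the subtrahend) are non-negative but the stored result is negative: signed overflow. The true value 61 − (-36) = 97 lies outside [-64, 63].

-31; overflow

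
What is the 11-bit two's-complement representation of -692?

|-692| = 692 = 01010110100 in 11 bits.
Invert the bits: 10101001011. Add 1: 10101001100.
Check: 10101001100 reads as 1356 − 2048 = -692.

10101001100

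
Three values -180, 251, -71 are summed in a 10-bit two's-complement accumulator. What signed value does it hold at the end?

-180 + 251 = 71 (0001000111)
71 + (-71) = 0 (0000000000)

0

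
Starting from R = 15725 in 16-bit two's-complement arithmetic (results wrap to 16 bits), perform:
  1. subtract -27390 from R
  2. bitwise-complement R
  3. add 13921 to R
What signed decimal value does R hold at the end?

Start: R = 15725 = 0011110101101101.
R = 15725 − (-27390) = 43115; wraps to -22421 = 1010100001101011
R = NOT 1010100001101011 = 0101011110010100 = 22420
R = 22420 + 13921 = 36341; wraps to -29195 = 1000110111110101

-29195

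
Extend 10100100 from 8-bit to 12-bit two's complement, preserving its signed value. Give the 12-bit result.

MSB of 10100100 is 1; replicate it into the new high bits.
1111|10100100 → 111110100100 (still -92).

111110100100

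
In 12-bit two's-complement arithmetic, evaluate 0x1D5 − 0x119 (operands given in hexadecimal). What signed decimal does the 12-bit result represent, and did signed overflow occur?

0x1D5 = 000111010101 = 469 (signed)
0x119 = 000100011001 = 281 (signed)
Subtract via negate-and-add: invert 000100011001 + 1 = 111011100111 (i.e. -281).
  000111010101
+ 111011100111
= 000010111100  (discard carry-out 1)
Result 000010111100: MSB = 0 → value 188.
Addends (after negating the subtrahend) have opposite signs, so signed overflow cannot occur.

188; no overflow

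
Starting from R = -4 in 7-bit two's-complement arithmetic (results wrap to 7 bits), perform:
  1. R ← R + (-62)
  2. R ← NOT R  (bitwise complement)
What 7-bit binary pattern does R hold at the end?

Start: R = -4 = 1111100.
R = -4 + (-62) = -66; wraps to 62 = 0111110
R = NOT 0111110 = 1000001 = -63

1000001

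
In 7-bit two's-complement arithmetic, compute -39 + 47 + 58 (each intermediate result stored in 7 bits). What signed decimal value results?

-39 + 47 = 8 (0001000)
8 + 58 = 66 → wraps to -62 (1000010)

-62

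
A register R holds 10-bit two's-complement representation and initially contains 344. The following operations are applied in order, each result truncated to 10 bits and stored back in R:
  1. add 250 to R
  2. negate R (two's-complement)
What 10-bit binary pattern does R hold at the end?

Start: R = 344 = 0101011000.
R = 344 + 250 = 594; wraps to -430 = 1001010010
R = −(-430) = 430 = 0110101110

0110101110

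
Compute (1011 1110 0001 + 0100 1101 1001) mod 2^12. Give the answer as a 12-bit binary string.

000010111010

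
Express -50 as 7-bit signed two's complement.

1001110

|-50| = 50 = 0110010 in 7 bits.
Invert the bits: 1001101. Add 1: 1001110.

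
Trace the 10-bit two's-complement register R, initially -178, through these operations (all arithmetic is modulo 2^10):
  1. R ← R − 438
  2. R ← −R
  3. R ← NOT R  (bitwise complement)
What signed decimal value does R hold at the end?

407

Start: R = -178 = 1101001110.
R = -178 − 438 = -616; wraps to 408 = 0110011000
R = −(408) = -408 = 1001101000
R = NOT 1001101000 = 0110010111 = 407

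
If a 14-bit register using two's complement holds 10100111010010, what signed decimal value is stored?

MSB is 1, so the value is negative.
Invert: 01011000101101. Add 1: 01011000101110 = 5678. So the value is −5678.

-5678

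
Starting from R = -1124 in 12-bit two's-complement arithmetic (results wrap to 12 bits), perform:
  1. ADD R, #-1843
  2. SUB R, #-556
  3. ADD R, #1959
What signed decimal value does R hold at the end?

Start: R = -1124 = 101110011100.
R = -1124 + (-1843) = -2967; wraps to 1129 = 010001101001
R = 1129 − (-556) = 1685 = 011010010101
R = 1685 + 1959 = 3644; wraps to -452 = 111000111100

-452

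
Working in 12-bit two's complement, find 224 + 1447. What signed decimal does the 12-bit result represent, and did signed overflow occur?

1671; no overflow

224 → 000011100000
1447 → 010110100111
  000011100000
+ 010110100111
= 011010000111
Result 011010000111: MSB = 0 → value 1671.
Both addends are non-negative and so is the stored result: no signed overflow.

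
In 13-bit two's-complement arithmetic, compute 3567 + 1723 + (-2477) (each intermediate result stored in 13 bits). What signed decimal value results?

3567 + 1723 = 5290 → wraps to -2902 (1010010101010)
-2902 + (-2477) = -5379 → wraps to 2813 (0101011111101)

2813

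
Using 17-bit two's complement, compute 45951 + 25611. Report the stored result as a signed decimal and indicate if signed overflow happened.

-59510; overflow

45951 → 01011001101111111
25611 → 00110010000001011
  01011001101111111
+ 00110010000001011
= 10001011110001010
Result 10001011110001010: MSB = 1 → 71562 − 131072 = -59510.
Both addends are non-negative but the stored result is negative: signed overflow. The true value 45951 + 25611 = 71562 lies outside [-65536, 65535].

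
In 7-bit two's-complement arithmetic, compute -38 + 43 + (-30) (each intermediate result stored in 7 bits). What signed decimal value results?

-38 + 43 = 5 (0000101)
5 + (-30) = -25 (1100111)

-25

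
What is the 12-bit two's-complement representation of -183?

111101001001

|-183| = 183 = 000010110111 in 12 bits.
Invert the bits: 111101001000. Add 1: 111101001001.
Check: 111101001001 reads as 3913 − 4096 = -183.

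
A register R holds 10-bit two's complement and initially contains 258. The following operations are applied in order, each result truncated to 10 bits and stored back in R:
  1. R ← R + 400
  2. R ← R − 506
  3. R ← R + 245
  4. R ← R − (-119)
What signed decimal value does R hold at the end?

-508

Start: R = 258 = 0100000010.
R = 258 + 400 = 658; wraps to -366 = 1010010010
R = -366 − 506 = -872; wraps to 152 = 0010011000
R = 152 + 245 = 397 = 0110001101
R = 397 − (-119) = 516; wraps to -508 = 1000000100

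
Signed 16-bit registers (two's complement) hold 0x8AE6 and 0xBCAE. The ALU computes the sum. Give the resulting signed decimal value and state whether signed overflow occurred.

18324; overflow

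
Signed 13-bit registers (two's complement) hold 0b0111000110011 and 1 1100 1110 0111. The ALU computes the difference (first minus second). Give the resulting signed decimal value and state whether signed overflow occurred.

-3764; overflow

0b0111000110011 → 0111000110011 = 3635 (signed)
1 1100 1110 0111 → 1110011100111 = -793 (signed)
Subtract via negate-and-add: invert 1110011100111 + 1 = 0001100011001 (i.e. 793).
  0111000110011
+ 0001100011001
= 1000101001100
Result 1000101001100: MSB = 1 → 4428 − 8192 = -3764.
Both addends (after negating the subtrahend) are non-negative but the stored result is negative: signed overflow. The true value 3635 − (-793) = 4428 lies outside [-4096, 4095].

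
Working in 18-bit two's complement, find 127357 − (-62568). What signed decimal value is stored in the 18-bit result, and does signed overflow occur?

127357 → 011111000101111101
-62568 → 110000101110011000
Subtract via negate-and-add: invert 110000101110011000 + 1 = 001111010001101000 (i.e. 62568).
  011111000101111101
+ 001111010001101000
= 101110010111100101
Result 101110010111100101: MSB = 1 → 189925 − 262144 = -72219.
Both addends (after negating the subtrahend) are non-negative but the stored result is negative: signed overflow. The true value 127357 − (-62568) = 189925 lies outside [-131072, 131071].

-72219; overflow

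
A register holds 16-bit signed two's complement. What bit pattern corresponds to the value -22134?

1010100110001010

|-22134| = 22134 = 0101011001110110 in 16 bits.
Invert the bits: 1010100110001001. Add 1: 1010100110001010.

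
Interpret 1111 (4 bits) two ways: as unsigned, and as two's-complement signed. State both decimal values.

unsigned = 15, signed = -1

Unsigned: 1111 = 15.
Signed: MSB=1 → 15 − 16 = -1.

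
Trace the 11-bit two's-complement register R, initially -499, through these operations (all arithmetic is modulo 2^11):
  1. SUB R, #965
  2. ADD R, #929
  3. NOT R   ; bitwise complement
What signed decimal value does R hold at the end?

Start: R = -499 = 11000001101.
R = -499 − 965 = -1464; wraps to 584 = 01001001000
R = 584 + 929 = 1513; wraps to -535 = 10111101001
R = NOT 10111101001 = 01000010110 = 534

534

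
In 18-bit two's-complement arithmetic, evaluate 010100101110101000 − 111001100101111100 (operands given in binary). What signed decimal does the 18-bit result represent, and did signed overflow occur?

111148; no overflow

010100101110101000 = 84904 (signed)
111001100101111100 = -26244 (signed)
Subtract via negate-and-add: invert 111001100101111100 + 1 = 000110011010000100 (i.e. 26244).
  010100101110101000
+ 000110011010000100
= 011011001000101100
Result 011011001000101100: MSB = 0 → value 111148.
Both addends (after negating the subtrahend) are non-negative and so is the stored result: no signed overflow.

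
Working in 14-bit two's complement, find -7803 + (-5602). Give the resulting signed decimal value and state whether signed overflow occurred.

2979; overflow

-7803 → 10000110000101
-5602 → 10101000011110
  10000110000101
+ 10101000011110
= 00101110100011  (discard carry-out 1)
Result 00101110100011: MSB = 0 → value 2979.
Both addends are negative but the stored result is non-negative: signed overflow. The true value -7803 + (-5602) = -13405 lies outside [-8192, 8191].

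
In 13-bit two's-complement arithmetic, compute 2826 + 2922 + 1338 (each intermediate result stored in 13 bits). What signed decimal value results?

2826 + 2922 = 5748 → wraps to -2444 (1011001110100)
-2444 + 1338 = -1106 (1101110101110)

-1106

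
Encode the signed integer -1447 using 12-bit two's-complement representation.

101001011001

|-1447| = 1447 = 010110100111 in 12 bits.
Invert the bits: 101001011000. Add 1: 101001011001.
Check: 101001011001 reads as 2649 − 4096 = -1447.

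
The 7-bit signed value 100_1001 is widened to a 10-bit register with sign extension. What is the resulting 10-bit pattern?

MSB of 1001001 is 1; replicate it into the new high bits.
111|1001001 → 1111001001 (still -55).

1111001001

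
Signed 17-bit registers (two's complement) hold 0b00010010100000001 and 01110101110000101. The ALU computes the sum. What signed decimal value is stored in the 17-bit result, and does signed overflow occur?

0b00010010100000001 → 00010010100000001 = 9473 (signed)
01110101110000101 = 60293 (signed)
  00010010100000001
+ 01110101110000101
= 10001000010000110
Result 10001000010000110: MSB = 1 → 69766 − 131072 = -61306.
Both addends are non-negative but the stored result is negative: signed overflow. The true value 9473 + 60293 = 69766 lies outside [-65536, 65535].

-61306; overflow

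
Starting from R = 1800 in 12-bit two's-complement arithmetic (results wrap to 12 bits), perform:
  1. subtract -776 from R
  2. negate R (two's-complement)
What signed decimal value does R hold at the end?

1520

Start: R = 1800 = 011100001000.
R = 1800 − (-776) = 2576; wraps to -1520 = 101000010000
R = −(-1520) = 1520 = 010111110000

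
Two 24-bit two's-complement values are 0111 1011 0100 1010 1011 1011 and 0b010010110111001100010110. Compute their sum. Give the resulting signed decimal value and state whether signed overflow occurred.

0111 1011 0100 1010 1011 1011 → 011110110100101010111011 = 8080059 (signed)
0b010010110111001100010110 → 010010110111001100010110 = 4944662 (signed)
  011110110100101010111011
+ 010010110111001100010110
= 110001101011110111010001
Result 110001101011110111010001: MSB = 1 → 13024721 − 16777216 = -3752495.
Both addends are non-negative but the stored result is negative: signed overflow. The true value 8080059 + 4944662 = 13024721 lies outside [-8388608, 8388607].

-3752495; overflow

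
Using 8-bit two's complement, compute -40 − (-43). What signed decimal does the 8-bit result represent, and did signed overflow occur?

3; no overflow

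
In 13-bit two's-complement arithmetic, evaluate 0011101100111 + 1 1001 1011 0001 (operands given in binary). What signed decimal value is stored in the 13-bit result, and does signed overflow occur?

280; no overflow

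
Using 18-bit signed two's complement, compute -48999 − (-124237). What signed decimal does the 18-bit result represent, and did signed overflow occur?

-48999 → 110100000010011001
-124237 → 100001101010110011
Subtract via negate-and-add: invert 100001101010110011 + 1 = 011110010101001101 (i.e. 124237).
  110100000010011001
+ 011110010101001101
= 010010010111100110  (discard carry-out 1)
Result 010010010111100110: MSB = 0 → value 75238.
Addends (after negating the subtrahend) have opposite signs, so signed overflow cannot occur.

75238; no overflow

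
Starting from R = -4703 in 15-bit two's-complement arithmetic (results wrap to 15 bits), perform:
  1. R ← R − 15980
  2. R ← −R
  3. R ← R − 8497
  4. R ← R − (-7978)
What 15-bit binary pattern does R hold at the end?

100111011000100

Start: R = -4703 = 110110110100001.
R = -4703 − 15980 = -20683; wraps to 12085 = 010111100110101
R = −(12085) = -12085 = 101000011001011
R = -12085 − 8497 = -20582; wraps to 12186 = 010111110011010
R = 12186 − (-7978) = 20164; wraps to -12604 = 100111011000100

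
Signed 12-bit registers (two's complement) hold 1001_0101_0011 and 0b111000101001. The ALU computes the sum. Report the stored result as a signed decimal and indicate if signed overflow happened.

1916; overflow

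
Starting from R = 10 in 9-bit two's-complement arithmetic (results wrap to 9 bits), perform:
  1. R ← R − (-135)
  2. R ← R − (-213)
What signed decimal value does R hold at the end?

-154

Start: R = 10 = 000001010.
R = 10 − (-135) = 145 = 010010001
R = 145 − (-213) = 358; wraps to -154 = 101100110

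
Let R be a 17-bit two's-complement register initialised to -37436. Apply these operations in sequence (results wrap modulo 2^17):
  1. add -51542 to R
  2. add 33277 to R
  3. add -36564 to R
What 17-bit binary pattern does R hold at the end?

Start: R = -37436 = 10110110111000100.
R = -37436 + (-51542) = -88978; wraps to 42094 = 01010010001101110
R = 42094 + 33277 = 75371; wraps to -55701 = 10010011001101011
R = -55701 + (-36564) = -92265; wraps to 38807 = 01001011110010111

01001011110010111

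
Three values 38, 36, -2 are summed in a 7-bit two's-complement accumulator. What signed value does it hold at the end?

-56

38 + 36 = 74 → wraps to -54 (1001010)
-54 + (-2) = -56 (1001000)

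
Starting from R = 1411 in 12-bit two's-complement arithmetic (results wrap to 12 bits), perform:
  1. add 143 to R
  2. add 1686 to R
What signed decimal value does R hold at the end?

Start: R = 1411 = 010110000011.
R = 1411 + 143 = 1554 = 011000010010
R = 1554 + 1686 = 3240; wraps to -856 = 110010101000

-856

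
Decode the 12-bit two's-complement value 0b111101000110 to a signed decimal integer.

MSB is 1, so the value is negative.
Unsigned reading: 3910. Subtract 2^12 = 4096: 3910 − 4096 = -186.

-186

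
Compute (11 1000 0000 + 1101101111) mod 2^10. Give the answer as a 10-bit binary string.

1011101111

  1110000000
+ 1101101111
= 1011101111  (discard carry-out 1)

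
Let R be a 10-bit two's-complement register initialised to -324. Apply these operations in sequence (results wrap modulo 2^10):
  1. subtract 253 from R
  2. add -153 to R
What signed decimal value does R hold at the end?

Start: R = -324 = 1010111100.
R = -324 − 253 = -577; wraps to 447 = 0110111111
R = 447 + (-153) = 294 = 0100100110

294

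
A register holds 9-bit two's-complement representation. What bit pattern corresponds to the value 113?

113 is non-negative, so write it directly in 9 bits: 001110001.

001110001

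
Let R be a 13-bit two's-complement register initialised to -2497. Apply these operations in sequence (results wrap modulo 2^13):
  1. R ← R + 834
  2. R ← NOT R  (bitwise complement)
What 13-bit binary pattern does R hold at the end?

0011001111110

Start: R = -2497 = 1011000111111.
R = -2497 + 834 = -1663 = 1100110000001
R = NOT 1100110000001 = 0011001111110 = 1662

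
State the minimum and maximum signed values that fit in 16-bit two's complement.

min = -32768, max = 32767

Minimum: −2^15 = -32768.
Maximum: 2^15 − 1 = 32767.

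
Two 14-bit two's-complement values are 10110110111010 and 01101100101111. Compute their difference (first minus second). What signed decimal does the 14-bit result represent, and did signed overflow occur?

10110110111010 = -4678 (signed)
01101100101111 = 6959 (signed)
Subtract via negate-and-add: invert 01101100101111 + 1 = 10010011010001 (i.e. -6959).
  10110110111010
+ 10010011010001
= 01001010001011  (discard carry-out 1)
Result 01001010001011: MSB = 0 → value 4747.
Both addends (after negating the subtrahend) are negative but the stored result is non-negative: signed overflow. The true value -4678 − 6959 = -11637 lies outside [-8192, 8191].

4747; overflow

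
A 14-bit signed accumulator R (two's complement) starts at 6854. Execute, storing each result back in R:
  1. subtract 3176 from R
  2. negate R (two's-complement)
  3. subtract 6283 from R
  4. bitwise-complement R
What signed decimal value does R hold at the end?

-6424

Start: R = 6854 = 01101011000110.
R = 6854 − 3176 = 3678 = 00111001011110
R = −(3678) = -3678 = 11000110100010
R = -3678 − 6283 = -9961; wraps to 6423 = 01100100010111
R = NOT 01100100010111 = 10011011101000 = -6424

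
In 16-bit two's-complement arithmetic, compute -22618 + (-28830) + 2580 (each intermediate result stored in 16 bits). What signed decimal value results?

16668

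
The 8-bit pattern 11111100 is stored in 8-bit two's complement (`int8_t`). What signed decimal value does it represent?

-4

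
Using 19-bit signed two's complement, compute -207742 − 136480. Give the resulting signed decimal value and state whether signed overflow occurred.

180066; overflow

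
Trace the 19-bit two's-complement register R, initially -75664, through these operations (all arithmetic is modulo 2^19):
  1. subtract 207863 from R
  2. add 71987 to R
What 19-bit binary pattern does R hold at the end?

1001100010110101100

Start: R = -75664 = 1101101100001110000.
R = -75664 − 207863 = -283527; wraps to 240761 = 0111010110001111001
R = 240761 + 71987 = 312748; wraps to -211540 = 1001100010110101100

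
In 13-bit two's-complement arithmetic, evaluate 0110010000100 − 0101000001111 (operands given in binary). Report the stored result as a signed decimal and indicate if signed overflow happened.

629; no overflow

0110010000100 = 3204 (signed)
0101000001111 = 2575 (signed)
Subtract via negate-and-add: invert 0101000001111 + 1 = 1010111110001 (i.e. -2575).
  0110010000100
+ 1010111110001
= 0001001110101  (discard carry-out 1)
Result 0001001110101: MSB = 0 → value 629.
Addends (after negating the subtrahend) have opposite signs, so signed overflow cannot occur.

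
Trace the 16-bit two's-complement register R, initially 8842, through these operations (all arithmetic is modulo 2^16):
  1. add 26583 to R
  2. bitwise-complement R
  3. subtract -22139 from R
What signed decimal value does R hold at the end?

Start: R = 8842 = 0010001010001010.
R = 8842 + 26583 = 35425; wraps to -30111 = 1000101001100001
R = NOT 1000101001100001 = 0111010110011110 = 30110
R = 30110 − (-22139) = 52249; wraps to -13287 = 1100110000011001

-13287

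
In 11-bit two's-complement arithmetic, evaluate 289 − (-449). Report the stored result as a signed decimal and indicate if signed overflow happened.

738; no overflow

289 → 00100100001
-449 → 11000111111
Subtract via negate-and-add: invert 11000111111 + 1 = 00111000001 (i.e. 449).
  00100100001
+ 00111000001
= 01011100010
Result 01011100010: MSB = 0 → value 738.
Both addends (after negating the subtrahend) are non-negative and so is the stored result: no signed overflow.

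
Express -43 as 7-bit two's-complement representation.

1010101

|-43| = 43 = 0101011 in 7 bits.
Invert the bits: 1010100. Add 1: 1010101.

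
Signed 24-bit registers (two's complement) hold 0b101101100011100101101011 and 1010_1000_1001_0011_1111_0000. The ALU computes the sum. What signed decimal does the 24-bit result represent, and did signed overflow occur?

6212955; overflow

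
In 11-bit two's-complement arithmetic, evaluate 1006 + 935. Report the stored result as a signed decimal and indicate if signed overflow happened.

-107; overflow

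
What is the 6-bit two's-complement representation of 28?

011100

28 is non-negative, so write it directly in 6 bits: 011100.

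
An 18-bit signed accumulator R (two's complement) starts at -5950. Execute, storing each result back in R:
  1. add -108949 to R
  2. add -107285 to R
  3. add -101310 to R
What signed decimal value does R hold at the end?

-61350

Start: R = -5950 = 111110100011000010.
R = -5950 + (-108949) = -114899 = 100011111100101101
R = -114899 + (-107285) = -222184; wraps to 39960 = 001001110000011000
R = 39960 + (-101310) = -61350 = 110001000001011010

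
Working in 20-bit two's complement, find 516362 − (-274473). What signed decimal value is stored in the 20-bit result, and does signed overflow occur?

-257741; overflow

516362 → 01111110000100001010
-274473 → 10111100111111010111
Subtract via negate-and-add: invert 10111100111111010111 + 1 = 01000011000000101001 (i.e. 274473).
  01111110000100001010
+ 01000011000000101001
= 11000001000100110011
Result 11000001000100110011: MSB = 1 → 790835 − 1048576 = -257741.
Both addends (after negating the subtrahend) are non-negative but the stored result is negative: signed overflow. The true value 516362 − (-274473) = 790835 lies outside [-524288, 524287].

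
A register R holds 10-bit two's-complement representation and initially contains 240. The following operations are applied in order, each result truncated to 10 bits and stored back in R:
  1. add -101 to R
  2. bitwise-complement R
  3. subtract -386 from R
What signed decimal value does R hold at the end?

Start: R = 240 = 0011110000.
R = 240 + (-101) = 139 = 0010001011
R = NOT 0010001011 = 1101110100 = -140
R = -140 − (-386) = 246 = 0011110110

246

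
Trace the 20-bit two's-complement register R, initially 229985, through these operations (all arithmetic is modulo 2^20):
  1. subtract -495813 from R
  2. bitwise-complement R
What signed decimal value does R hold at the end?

Start: R = 229985 = 00111000001001100001.
R = 229985 − (-495813) = 725798; wraps to -322778 = 10110001001100100110
R = NOT 10110001001100100110 = 01001110110011011001 = 322777

322777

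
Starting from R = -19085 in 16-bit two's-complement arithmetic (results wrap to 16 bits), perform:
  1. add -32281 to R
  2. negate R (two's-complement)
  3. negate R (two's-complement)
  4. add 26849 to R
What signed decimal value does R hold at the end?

-24517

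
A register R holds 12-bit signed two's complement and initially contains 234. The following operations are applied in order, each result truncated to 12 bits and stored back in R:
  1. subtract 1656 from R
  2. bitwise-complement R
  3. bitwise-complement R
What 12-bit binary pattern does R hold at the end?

101001110010

Start: R = 234 = 000011101010.
R = 234 − 1656 = -1422 = 101001110010
R = NOT 101001110010 = 010110001101 = 1421
R = NOT 010110001101 = 101001110010 = -1422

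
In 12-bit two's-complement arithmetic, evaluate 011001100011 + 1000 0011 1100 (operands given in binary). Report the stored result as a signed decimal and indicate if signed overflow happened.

-353; no overflow

011001100011 = 1635 (signed)
1000 0011 1100 → 100000111100 = -1988 (signed)
  011001100011
+ 100000111100
= 111010011111
Result 111010011111: MSB = 1 → 3743 − 4096 = -353.
Addends have opposite signs, so signed overflow cannot occur.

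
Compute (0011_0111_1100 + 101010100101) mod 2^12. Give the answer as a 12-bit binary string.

111000100001

  001101111100
+ 101010100101
= 111000100001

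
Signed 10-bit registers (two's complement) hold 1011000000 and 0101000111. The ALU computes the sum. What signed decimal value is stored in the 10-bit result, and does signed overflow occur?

1011000000 = -320 (signed)
0101000111 = 327 (signed)
  1011000000
+ 0101000111
= 0000000111  (discard carry-out 1)
Result 0000000111: MSB = 0 → value 7.
Addends have opposite signs, so signed overflow cannot occur.

7; no overflow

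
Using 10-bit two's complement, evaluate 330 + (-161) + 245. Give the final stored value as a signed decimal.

414

330 + (-161) = 169 (0010101001)
169 + 245 = 414 (0110011110)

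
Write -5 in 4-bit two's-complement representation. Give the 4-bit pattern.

1011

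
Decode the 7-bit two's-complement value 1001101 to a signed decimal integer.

-51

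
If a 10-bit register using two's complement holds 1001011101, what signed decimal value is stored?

MSB is 1, so the value is negative.
Invert: 0110100010. Add 1: 0110100011 = 419. So the value is −419.

-419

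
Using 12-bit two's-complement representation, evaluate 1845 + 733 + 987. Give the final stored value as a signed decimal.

1845 + 733 = 2578 → wraps to -1518 (101000010010)
-1518 + 987 = -531 (110111101101)

-531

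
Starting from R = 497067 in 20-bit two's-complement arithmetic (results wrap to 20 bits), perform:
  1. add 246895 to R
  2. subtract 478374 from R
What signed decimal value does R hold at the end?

Start: R = 497067 = 01111001010110101011.
R = 497067 + 246895 = 743962; wraps to -304614 = 10110101101000011010
R = -304614 − 478374 = -782988; wraps to 265588 = 01000000110101110100

265588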